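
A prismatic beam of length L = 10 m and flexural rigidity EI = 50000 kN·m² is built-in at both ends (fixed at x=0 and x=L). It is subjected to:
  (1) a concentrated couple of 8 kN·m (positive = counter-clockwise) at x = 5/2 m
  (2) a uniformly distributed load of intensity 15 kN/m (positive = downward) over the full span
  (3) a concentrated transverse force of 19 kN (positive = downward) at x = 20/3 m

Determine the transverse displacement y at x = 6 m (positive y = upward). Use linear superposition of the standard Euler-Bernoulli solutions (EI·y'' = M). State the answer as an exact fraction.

y(6) = -133/15625 m

Load 1 — applied couple M₀=8 kN·m at a=5/2 m (b=L-a=15/2):
  y_1 = (R_Ax³/6 - M_Ax²/2 - M₀(x-a)²/2)/EI  [x>a] with R_A=9/10, M_A=-3/2 = ((9/10)·6³/6 - (-3/2)·6²/2 - 8·(6-(5/2))²/2)/50000 = 13/62500 m
Load 2 — uniform load w=15 kN/m over full span:
  y_2 = -wx²(L-x)²/(24EI) = -15·6²·(10-6)²/(24·50000) = -9/1250 m
Load 3 — point force P=19 kN at a=20/3 m (b=L-a=10/3):
  y_3 = -Pb²x²(3aL-(3a+b)x)/(6L³EI)  [x≤a] = -19·(10/3)²·6²·(3·(20/3)·10-(3·(20/3)+(10/3))·6)/(6·10³·50000) = -19/12500 m
Superposition: y = Σ y_i = -133/15625 m ≈ -0.008512 m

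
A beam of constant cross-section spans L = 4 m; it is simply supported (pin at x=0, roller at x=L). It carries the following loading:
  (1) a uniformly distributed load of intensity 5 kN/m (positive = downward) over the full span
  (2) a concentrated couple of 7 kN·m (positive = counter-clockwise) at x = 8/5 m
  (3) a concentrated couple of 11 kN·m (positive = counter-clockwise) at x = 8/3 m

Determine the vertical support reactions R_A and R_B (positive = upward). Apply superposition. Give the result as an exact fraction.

Load 1 — uniform load w=5 kN/m over full span:
  R_A = wL/2 = 5·4/2 = 10 kN
  R_B = wL/2 = 5·4/2 = 10 kN
Load 2 — applied couple M₀=7 kN·m at a=8/5 m (b=L-a=12/5):
  R_A = M₀/L = 7/4 kN
  R_B = -M₀/L = -7/4 kN
Load 3 — applied couple M₀=11 kN·m at a=8/3 m (b=L-a=4/3):
  R_A = M₀/L = 11/4 kN
  R_B = -M₀/L = -11/4 kN
Superposition: R_A = 29/2 kN, R_B = 11/2 kN

R_A = 29/2 kN, R_B = 11/2 kN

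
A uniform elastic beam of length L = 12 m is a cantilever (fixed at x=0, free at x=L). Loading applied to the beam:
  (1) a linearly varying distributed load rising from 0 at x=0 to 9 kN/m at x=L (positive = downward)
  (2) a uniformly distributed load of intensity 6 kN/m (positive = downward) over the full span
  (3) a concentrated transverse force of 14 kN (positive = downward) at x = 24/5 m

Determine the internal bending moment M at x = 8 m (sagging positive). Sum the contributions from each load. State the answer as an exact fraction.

Load 1 — triangular load w₀=9 kN/m (0→w₀ over full span):
  M_1 = w₀Lx/2 - w₀L²/3 - w₀x³/(6L) = 9·12·8/2 - 9·12²/3 - 9·8³/(6·12) = -64 kN·m
Load 2 — uniform load w=6 kN/m over full span:
  M_2 = -w(L-x)²/2 = -6·(12-8)²/2 = -48 kN·m
Load 3 — point force P=14 kN at a=24/5 m (b=L-a=36/5):
  M_3 = 0  [x>a] = 0 kN·m
Superposition: M = Σ M_i = -112 kN·m ≈ -112.000000 kN·m

M(8) = -112 kN·m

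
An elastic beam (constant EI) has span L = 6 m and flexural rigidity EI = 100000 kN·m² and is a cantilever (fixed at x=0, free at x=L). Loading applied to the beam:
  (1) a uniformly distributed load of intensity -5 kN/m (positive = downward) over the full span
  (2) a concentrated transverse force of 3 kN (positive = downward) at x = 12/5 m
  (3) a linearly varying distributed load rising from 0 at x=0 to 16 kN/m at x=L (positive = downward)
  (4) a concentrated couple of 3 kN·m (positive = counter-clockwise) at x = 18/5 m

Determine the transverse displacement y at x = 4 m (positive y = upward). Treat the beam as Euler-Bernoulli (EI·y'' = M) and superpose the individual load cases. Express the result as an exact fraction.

Load 1 — uniform load w=-5 kN/m over full span:
  y_1 = -wx²(x²-4Lx+6L²)/(24EI) = -(-5)·4²·(4²-4·6·4+6·6²)/(24·100000) = 17/3750 m
Load 2 — point force P=3 kN at a=12/5 m (b=L-a=18/5):
  y_2 = -Pa²(3x-a)/(6EI)  [x>a] = -3·(12/5)²·(3·4-(12/5))/(6·100000) = -108/390625 m
Load 3 — triangular load w₀=16 kN/m (0→w₀ over full span):
  y_3 = (w₀Lx³/12-w₀L²x²/6-w₀x⁵/(120L))/EI = (16·6·4³/12-16·6²·4²/6-16·4⁵/(120·6))/100000 = -1472/140625 m
Load 4 — applied couple M₀=3 kN·m at a=18/5 m (b=L-a=12/5):
  y_4 = M₀a(2x-a)/(2EI)  [x>a] = 3·(18/5)·(2·4-(18/5))/(2·100000) = 297/1250000 m
Superposition: y = Σ y_i = -335987/56250000 m ≈ -0.005973 m

y(4) = -335987/56250000 m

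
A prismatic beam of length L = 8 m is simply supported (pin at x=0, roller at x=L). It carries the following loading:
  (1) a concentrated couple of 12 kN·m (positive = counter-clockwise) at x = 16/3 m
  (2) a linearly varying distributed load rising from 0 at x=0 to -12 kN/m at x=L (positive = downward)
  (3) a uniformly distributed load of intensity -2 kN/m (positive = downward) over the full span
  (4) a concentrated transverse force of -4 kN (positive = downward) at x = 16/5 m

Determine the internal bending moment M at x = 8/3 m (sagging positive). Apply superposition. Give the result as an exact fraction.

M(8/3) = -7364/135 kN·m

Load 1 — applied couple M₀=12 kN·m at a=16/3 m (b=L-a=8/3):
  M_1 = M₀x/L  [x≤a] = 12·(8/3)/8 = 4 kN·m
Load 2 — triangular load w₀=-12 kN/m (0→w₀ over full span):
  M_2 = w₀Lx/6 - w₀x³/(6L) = (-12)·8·(8/3)/6 - (-12)·(8/3)³/(6·8) = -1024/27 kN·m
Load 3 — uniform load w=-2 kN/m over full span:
  M_3 = wx(L-x)/2 = (-2)·(8/3)·(8-(8/3))/2 = -128/9 kN·m
Load 4 — point force P=-4 kN at a=16/5 m (b=L-a=24/5):
  M_4 = Pbx/L  [x≤a] = (-4)·(24/5)·(8/3)/8 = -32/5 kN·m
Superposition: M = Σ M_i = -7364/135 kN·m ≈ -54.548148 kN·m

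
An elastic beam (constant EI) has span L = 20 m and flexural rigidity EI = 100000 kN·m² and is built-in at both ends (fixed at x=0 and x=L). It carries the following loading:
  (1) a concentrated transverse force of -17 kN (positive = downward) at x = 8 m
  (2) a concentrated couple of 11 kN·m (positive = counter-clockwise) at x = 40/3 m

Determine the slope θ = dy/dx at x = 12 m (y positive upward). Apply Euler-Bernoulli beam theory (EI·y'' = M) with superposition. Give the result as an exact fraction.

θ(12) = -1901/3125000 rad

Load 1 — point force P=-17 kN at a=8 m (b=L-a=12):
  θ_1 = Pa²(L-x)(2bL-(3b+a)(L-x))/(2L³EI)  [x>a] = (-17)·8²·(20-12)·(2·12·20-(3·12+8)·(20-12))/(2·20³·100000) = -272/390625 rad
Load 2 — applied couple M₀=11 kN·m at a=40/3 m (b=L-a=20/3):
  θ_2 = (R_Ax²/2 - M_Ax)/EI  [x≤a] with R_A=11/15, M_A=11/3 = ((11/15)·12²/2 - (11/3)·12)/100000 = 11/125000 rad
Superposition: θ = Σ θ_i = -1901/3125000 rad ≈ -0.000608 rad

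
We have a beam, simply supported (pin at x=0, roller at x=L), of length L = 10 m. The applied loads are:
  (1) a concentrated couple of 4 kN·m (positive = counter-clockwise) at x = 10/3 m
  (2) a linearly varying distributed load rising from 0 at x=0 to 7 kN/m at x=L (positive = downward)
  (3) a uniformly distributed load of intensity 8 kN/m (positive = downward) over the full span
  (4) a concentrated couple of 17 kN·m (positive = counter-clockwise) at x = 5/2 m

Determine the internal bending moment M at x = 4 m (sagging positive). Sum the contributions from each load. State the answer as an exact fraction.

M(4) = 613/5 kN·m

Load 1 — applied couple M₀=4 kN·m at a=10/3 m (b=L-a=20/3):
  M_1 = M₀x/L - M₀  [x>a] = 4·4/10 - 4 = -12/5 kN·m
Load 2 — triangular load w₀=7 kN/m (0→w₀ over full span):
  M_2 = w₀Lx/6 - w₀x³/(6L) = 7·10·4/6 - 7·4³/(6·10) = 196/5 kN·m
Load 3 — uniform load w=8 kN/m over full span:
  M_3 = wx(L-x)/2 = 8·4·(10-4)/2 = 96 kN·m
Load 4 — applied couple M₀=17 kN·m at a=5/2 m (b=L-a=15/2):
  M_4 = M₀x/L - M₀  [x>a] = 17·4/10 - 17 = -51/5 kN·m
Superposition: M = Σ M_i = 613/5 kN·m ≈ 122.600000 kN·m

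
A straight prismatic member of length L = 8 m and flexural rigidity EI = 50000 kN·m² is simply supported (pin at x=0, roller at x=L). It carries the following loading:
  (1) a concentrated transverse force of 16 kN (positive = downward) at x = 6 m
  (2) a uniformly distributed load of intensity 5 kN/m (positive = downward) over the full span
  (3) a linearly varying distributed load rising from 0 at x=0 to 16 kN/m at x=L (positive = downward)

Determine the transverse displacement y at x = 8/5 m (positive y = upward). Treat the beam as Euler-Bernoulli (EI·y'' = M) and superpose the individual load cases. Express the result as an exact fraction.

Load 1 — point force P=16 kN at a=6 m (b=L-a=2):
  y_1 = -Pbx(L²-b²-x²)/(6LEI)  [x≤a] = -16·2·(8/5)·(8²-2²-(8/5)²)/(6·8·50000) = -1436/1171875 m
Load 2 — uniform load w=5 kN/m over full span:
  y_2 = -wx(L³-2Lx²+x³)/(24EI) = -5·(8/5)·(8³-2·8·(8/5)²+(8/5)³)/(24·50000) = -3712/1171875 m
Load 3 — triangular load w₀=16 kN/m (0→w₀ over full span):
  y_3 = -w₀x(7L⁴-10L²x²+3x⁴)/(360LEI) = -16·(8/5)·(7·8⁴-10·8²·(8/5)²+3·(8/5)⁴)/(360·8·50000) = -704512/146484375 m
Superposition: y = Σ y_i = -1348012/146484375 m ≈ -0.009202 m

y(8/5) = -1348012/146484375 m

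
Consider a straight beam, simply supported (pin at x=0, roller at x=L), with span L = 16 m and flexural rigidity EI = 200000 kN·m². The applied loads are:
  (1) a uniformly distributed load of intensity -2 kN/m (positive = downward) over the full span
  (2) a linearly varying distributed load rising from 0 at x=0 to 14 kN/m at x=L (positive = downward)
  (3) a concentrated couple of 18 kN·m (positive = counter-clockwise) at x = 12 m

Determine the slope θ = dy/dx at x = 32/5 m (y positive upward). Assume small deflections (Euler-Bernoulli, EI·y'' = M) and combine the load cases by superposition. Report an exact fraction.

θ(32/5) = -1836719/1125000000 rad

Load 1 — uniform load w=-2 kN/m over full span:
  θ_1 = -w(L³-6Lx²+4x³)/(24EI) = -(-2)·(16³-6·16·(32/5)²+4·(32/5)³)/(24·200000) = 592/1171875 rad
Load 2 — triangular load w₀=14 kN/m (0→w₀ over full span):
  θ_2 = -w₀(7L⁴-30L²x²+15x⁴)/(360LEI) = -14·(7·16⁴-30·16²·(32/5)²+15·(32/5)⁴)/(360·16·200000) = -36176/17578125 rad
Load 3 — applied couple M₀=18 kN·m at a=12 m (b=L-a=4):
  θ_3 = (M₀x²/(2L)+C₁)/EI  [x≤a] with C₁=M₀(3b²-L²)/(6L)=-39 = (18·(32/5)²/(2·16)+(-39))/200000 = -399/5000000 rad
Superposition: θ = Σ θ_i = -1836719/1125000000 rad ≈ -0.001633 rad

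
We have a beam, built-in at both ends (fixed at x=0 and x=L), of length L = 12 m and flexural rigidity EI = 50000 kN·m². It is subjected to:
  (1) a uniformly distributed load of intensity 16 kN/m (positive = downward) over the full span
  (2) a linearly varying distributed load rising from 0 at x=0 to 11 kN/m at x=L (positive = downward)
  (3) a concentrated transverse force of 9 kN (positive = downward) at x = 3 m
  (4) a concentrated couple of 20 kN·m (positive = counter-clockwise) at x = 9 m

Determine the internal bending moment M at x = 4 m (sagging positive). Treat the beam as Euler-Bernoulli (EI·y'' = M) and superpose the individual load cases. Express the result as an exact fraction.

Load 1 — uniform load w=16 kN/m over full span:
  M_1 = wLx/2 - wL²/12 - wx²/2 = 16·12·4/2 - 16·12²/12 - 16·4²/2 = 64 kN·m
Load 2 — triangular load w₀=11 kN/m (0→w₀ over full span):
  M_2 = 3w₀Lx/20 - w₀L²/30 - w₀x³/(6L) = 3·11·12·4/20 - 11·12²/30 - 11·4³/(6·12) = 748/45 kN·m
Load 3 — point force P=9 kN at a=3 m (b=L-a=9):
  M_3 = Pa²(a+3b)(L-x)/L³ - Pa²b/L²  [x>a] = 9·3²·(3+3·9)·(12-4)/12³ - 9·3²·9/12² = 99/16 kN·m
Load 4 — applied couple M₀=20 kN·m at a=9 m (b=L-a=3):
  M_4 = R_Ax - M_A  [x≤a] with R_A=15/8, M_A=25/4 = (15/8)·4 - (25/4) = 5/4 kN·m
Superposition: M = Σ M_i = 63403/720 kN·m ≈ 88.059722 kN·m

M(4) = 63403/720 kN·m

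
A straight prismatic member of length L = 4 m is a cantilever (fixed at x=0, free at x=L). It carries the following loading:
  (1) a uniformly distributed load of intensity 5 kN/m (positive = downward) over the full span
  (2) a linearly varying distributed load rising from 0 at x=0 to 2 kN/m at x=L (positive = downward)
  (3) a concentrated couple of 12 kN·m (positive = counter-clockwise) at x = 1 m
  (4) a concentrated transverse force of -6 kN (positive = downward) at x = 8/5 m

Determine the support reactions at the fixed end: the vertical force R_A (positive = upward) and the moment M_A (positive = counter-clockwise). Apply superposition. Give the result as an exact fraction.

Load 1 — uniform load w=5 kN/m over full span:
  R_A = wL = 5·4 = 20 kN
  M_A = wL²/2 = 5·4²/2 = 40 kN·m
Load 2 — triangular load w₀=2 kN/m (0→w₀ over full span):
  R_A = w₀L/2 = 2·4/2 = 4 kN
  M_A = w₀L²/3 = 2·4²/3 = 32/3 kN·m
Load 3 — applied couple M₀=12 kN·m at a=1 m (b=L-a=3):
  R_A = 0 kN
  M_A = -M₀ = -12 kN·m
Load 4 — point force P=-6 kN at a=8/5 m (b=L-a=12/5):
  R_A = P = (-6) = -6 kN
  M_A = Pa = (-6)·(8/5) = -48/5 kN·m
Superposition: R_A = 18 kN, M_A = 436/15 kN·m

R_A = 18 kN, M_A = 436/15 kN·m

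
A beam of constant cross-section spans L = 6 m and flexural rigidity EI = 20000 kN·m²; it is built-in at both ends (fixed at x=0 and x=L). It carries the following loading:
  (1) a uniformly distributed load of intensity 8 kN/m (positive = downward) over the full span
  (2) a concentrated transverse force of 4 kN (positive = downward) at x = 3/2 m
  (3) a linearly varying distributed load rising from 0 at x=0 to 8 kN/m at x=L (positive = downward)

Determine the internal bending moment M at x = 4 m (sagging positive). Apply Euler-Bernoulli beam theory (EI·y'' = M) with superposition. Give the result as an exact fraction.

Load 1 — uniform load w=8 kN/m over full span:
  M_1 = wLx/2 - wL²/12 - wx²/2 = 8·6·4/2 - 8·6²/12 - 8·4²/2 = 8 kN·m
Load 2 — point force P=4 kN at a=3/2 m (b=L-a=9/2):
  M_2 = Pa²(a+3b)(L-x)/L³ - Pa²b/L²  [x>a] = 4·(3/2)²·((3/2)+3·(9/2))·(6-4)/6³ - 4·(3/2)²·(9/2)/6² = 1/8 kN·m
Load 3 — triangular load w₀=8 kN/m (0→w₀ over full span):
  M_3 = 3w₀Lx/20 - w₀L²/30 - w₀x³/(6L) = 3·8·6·4/20 - 8·6²/30 - 8·4³/(6·6) = 224/45 kN·m
Superposition: M = Σ M_i = 4717/360 kN·m ≈ 13.102778 kN·m

M(4) = 4717/360 kN·m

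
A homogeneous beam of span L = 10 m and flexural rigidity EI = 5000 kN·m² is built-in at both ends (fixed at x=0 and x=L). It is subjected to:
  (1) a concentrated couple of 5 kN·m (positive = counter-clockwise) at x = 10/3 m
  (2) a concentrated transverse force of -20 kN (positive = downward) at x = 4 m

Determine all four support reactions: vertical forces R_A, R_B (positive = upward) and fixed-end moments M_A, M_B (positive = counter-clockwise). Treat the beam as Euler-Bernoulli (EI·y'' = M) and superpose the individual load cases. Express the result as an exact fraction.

R_A = -922/75 kN, M_A = -144/5 kN·m, R_B = -578/75 kN, M_B = 313/15 kN·m

Load 1 — applied couple M₀=5 kN·m at a=10/3 m (b=L-a=20/3):
  R_A = 6M₀ab/L³ = 6·5·(10/3)·(20/3)/10³ = 2/3 kN
  M_A = M₀b(2a-b)/L² = 5·(20/3)·(2·(10/3)-(20/3))/10² = 0 kN·m
  R_B = -6M₀ab/L³ = -6·5·(10/3)·(20/3)/10³ = -2/3 kN
  M_B = M₀a(2b-a)/L² = 5·(10/3)·(2·(20/3)-(10/3))/10² = 5/3 kN·m
Load 2 — point force P=-20 kN at a=4 m (b=L-a=6):
  R_A = Pb²(3a+b)/L³ = (-20)·6²·(3·4+6)/10³ = -324/25 kN
  M_A = Pab²/L² = (-20)·4·6²/10² = -144/5 kN·m
  R_B = Pa²(a+3b)/L³ = (-20)·4²·(4+3·6)/10³ = -176/25 kN
  M_B = -Pa²b/L² = -(-20)·4²·6/10² = 96/5 kN·m
Superposition: R_A = -922/75 kN, M_A = -144/5 kN·m, R_B = -578/75 kN, M_B = 313/15 kN·m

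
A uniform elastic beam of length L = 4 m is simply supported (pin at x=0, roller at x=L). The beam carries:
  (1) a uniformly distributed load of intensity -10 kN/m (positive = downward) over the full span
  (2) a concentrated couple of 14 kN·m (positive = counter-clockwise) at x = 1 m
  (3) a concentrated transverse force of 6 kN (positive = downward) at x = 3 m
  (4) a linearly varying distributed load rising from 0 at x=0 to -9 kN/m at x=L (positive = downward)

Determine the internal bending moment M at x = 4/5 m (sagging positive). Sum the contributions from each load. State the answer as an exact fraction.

Load 1 — uniform load w=-10 kN/m over full span:
  M_1 = wx(L-x)/2 = (-10)·(4/5)·(4-(4/5))/2 = -64/5 kN·m
Load 2 — applied couple M₀=14 kN·m at a=1 m (b=L-a=3):
  M_2 = M₀x/L  [x≤a] = 14·(4/5)/4 = 14/5 kN·m
Load 3 — point force P=6 kN at a=3 m (b=L-a=1):
  M_3 = Pbx/L  [x≤a] = 6·1·(4/5)/4 = 6/5 kN·m
Load 4 — triangular load w₀=-9 kN/m (0→w₀ over full span):
  M_4 = w₀Lx/6 - w₀x³/(6L) = (-9)·4·(4/5)/6 - (-9)·(4/5)³/(6·4) = -576/125 kN·m
Superposition: M = Σ M_i = -1676/125 kN·m ≈ -13.408000 kN·m

M(4/5) = -1676/125 kN·m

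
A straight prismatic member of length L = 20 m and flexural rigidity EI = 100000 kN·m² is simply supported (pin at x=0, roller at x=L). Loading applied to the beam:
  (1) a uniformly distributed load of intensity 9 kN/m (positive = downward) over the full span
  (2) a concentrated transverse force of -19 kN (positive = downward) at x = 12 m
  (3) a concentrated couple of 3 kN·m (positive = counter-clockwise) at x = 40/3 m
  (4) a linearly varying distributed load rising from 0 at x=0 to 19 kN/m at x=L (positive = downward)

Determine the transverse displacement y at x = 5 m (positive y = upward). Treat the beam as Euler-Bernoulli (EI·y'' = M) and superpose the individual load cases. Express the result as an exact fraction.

Load 1 — uniform load w=9 kN/m over full span:
  y_1 = -wx(L³-2Lx²+x³)/(24EI) = -9·5·(20³-2·20·5²+5³)/(24·100000) = -171/1280 m
Load 2 — point force P=-19 kN at a=12 m (b=L-a=8):
  y_2 = -Pbx(L²-b²-x²)/(6LEI)  [x≤a] = -(-19)·8·5·(20²-8²-5²)/(6·20·100000) = 5909/300000 m
Load 3 — applied couple M₀=3 kN·m at a=40/3 m (b=L-a=20/3):
  y_3 = (M₀x³/(6L)+C₁x)/EI  [x≤a] with C₁=M₀(3b²-L²)/(6L)=-20/3 = (3·5³/(6·20)+(-20/3)·5)/100000 = -29/96000 m
Load 4 — triangular load w₀=19 kN/m (0→w₀ over full span):
  y_4 = -w₀x(7L⁴-10L²x²+3x⁴)/(360LEI) = -19·5·(7·20⁴-10·20²·5²+3·5⁴)/(360·20·100000) = -2071/15360 m
Superposition: y = Σ y_i = -2390687/9600000 m ≈ -0.249030 m

y(5) = -2390687/9600000 m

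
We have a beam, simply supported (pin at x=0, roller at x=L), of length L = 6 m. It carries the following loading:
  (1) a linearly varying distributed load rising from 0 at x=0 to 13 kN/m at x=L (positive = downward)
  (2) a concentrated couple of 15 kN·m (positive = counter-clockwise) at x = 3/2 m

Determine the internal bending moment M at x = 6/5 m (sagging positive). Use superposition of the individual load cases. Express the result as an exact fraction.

Load 1 — triangular load w₀=13 kN/m (0→w₀ over full span):
  M_1 = w₀Lx/6 - w₀x³/(6L) = 13·6·(6/5)/6 - 13·(6/5)³/(6·6) = 1872/125 kN·m
Load 2 — applied couple M₀=15 kN·m at a=3/2 m (b=L-a=9/2):
  M_2 = M₀x/L  [x≤a] = 15·(6/5)/6 = 3 kN·m
Superposition: M = Σ M_i = 2247/125 kN·m ≈ 17.976000 kN·m

M(6/5) = 2247/125 kN·m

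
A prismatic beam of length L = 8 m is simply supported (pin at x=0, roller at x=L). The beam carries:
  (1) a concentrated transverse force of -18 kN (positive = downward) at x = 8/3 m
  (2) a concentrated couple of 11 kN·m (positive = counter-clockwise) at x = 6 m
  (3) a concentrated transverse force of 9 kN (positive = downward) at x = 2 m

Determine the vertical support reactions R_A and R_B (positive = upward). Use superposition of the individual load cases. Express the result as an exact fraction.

R_A = -31/8 kN, R_B = -41/8 kN

Load 1 — point force P=-18 kN at a=8/3 m (b=L-a=16/3):
  R_A = Pb/L = (-18)·(16/3)/8 = -12 kN
  R_B = Pa/L = (-18)·(8/3)/8 = -6 kN
Load 2 — applied couple M₀=11 kN·m at a=6 m (b=L-a=2):
  R_A = M₀/L = 11/8 kN
  R_B = -M₀/L = -11/8 kN
Load 3 — point force P=9 kN at a=2 m (b=L-a=6):
  R_A = Pb/L = 9·6/8 = 27/4 kN
  R_B = Pa/L = 9·2/8 = 9/4 kN
Superposition: R_A = -31/8 kN, R_B = -41/8 kN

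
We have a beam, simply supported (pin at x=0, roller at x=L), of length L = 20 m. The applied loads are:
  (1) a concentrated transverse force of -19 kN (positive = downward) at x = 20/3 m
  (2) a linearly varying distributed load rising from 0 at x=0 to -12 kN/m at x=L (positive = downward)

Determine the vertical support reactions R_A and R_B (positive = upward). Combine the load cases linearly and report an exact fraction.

Load 1 — point force P=-19 kN at a=20/3 m (b=L-a=40/3):
  R_A = Pb/L = (-19)·(40/3)/20 = -38/3 kN
  R_B = Pa/L = (-19)·(20/3)/20 = -19/3 kN
Load 2 — triangular load w₀=-12 kN/m (0→w₀ over full span):
  R_A = w₀L/6 = (-12)·20/6 = -40 kN
  R_B = w₀L/3 = (-12)·20/3 = -80 kN
Superposition: R_A = -158/3 kN, R_B = -259/3 kN

R_A = -158/3 kN, R_B = -259/3 kN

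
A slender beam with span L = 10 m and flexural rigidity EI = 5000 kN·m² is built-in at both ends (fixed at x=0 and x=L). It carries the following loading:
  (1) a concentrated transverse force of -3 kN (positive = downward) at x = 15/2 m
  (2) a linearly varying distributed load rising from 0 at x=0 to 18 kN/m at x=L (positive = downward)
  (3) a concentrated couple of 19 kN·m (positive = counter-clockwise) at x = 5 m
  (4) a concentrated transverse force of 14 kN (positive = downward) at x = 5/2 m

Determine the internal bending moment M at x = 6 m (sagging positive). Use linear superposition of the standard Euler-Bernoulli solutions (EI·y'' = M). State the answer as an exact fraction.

M(6) = 5013/160 kN·m

Load 1 — point force P=-3 kN at a=15/2 m (b=L-a=5/2):
  M_1 = Pb²(3a+b)x/L³ - Pab²/L²  [x≤a] = (-3)·(5/2)²·(3·(15/2)+(5/2))·6/10³ - (-3)·(15/2)·(5/2)²/10² = -45/32 kN·m
Load 2 — triangular load w₀=18 kN/m (0→w₀ over full span):
  M_2 = 3w₀Lx/20 - w₀L²/30 - w₀x³/(6L) = 3·18·10·6/20 - 18·10²/30 - 18·6³/(6·10) = 186/5 kN·m
Load 3 — applied couple M₀=19 kN·m at a=5 m (b=L-a=5):
  M_3 = R_Ax - M_A - M₀  [x>a] with R_A=57/20, M_A=19/4 = (57/20)·6 - (19/4) - 19 = -133/20 kN·m
Load 4 — point force P=14 kN at a=5/2 m (b=L-a=15/2):
  M_4 = Pa²(a+3b)(L-x)/L³ - Pa²b/L²  [x>a] = 14·(5/2)²·((5/2)+3·(15/2))·(10-6)/10³ - 14·(5/2)²·(15/2)/10² = 35/16 kN·m
Superposition: M = Σ M_i = 5013/160 kN·m ≈ 31.331250 kN·m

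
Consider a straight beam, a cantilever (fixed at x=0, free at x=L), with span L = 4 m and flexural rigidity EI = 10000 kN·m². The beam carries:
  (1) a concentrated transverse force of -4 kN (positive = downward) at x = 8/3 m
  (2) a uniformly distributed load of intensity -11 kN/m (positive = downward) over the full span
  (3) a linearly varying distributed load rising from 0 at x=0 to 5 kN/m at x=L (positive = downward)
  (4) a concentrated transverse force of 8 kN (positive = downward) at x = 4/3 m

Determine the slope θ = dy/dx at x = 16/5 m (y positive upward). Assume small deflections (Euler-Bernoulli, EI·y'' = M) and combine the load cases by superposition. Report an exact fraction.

θ(16/5) = 236/28125 rad

Load 1 — point force P=-4 kN at a=8/3 m (b=L-a=4/3):
  θ_1 = -Pa²/(2EI)  [x>a] = -(-4)·(8/3)²/(2·10000) = 8/5625 rad
Load 2 — uniform load w=-11 kN/m over full span:
  θ_2 = -wx(x²-3Lx+3L²)/(6EI) = -(-11)·(16/5)·((16/5)²-3·4·(16/5)+3·4²)/(6·10000) = 2728/234375 rad
Load 3 — triangular load w₀=5 kN/m (0→w₀ over full span):
  θ_3 = (w₀Lx²/4-w₀L²x/3-w₀x⁴/(24L))/EI = (5·4·(16/5)²/4-5·4²·(16/5)/3-5·(16/5)⁴/(24·4))/10000 = -928/234375 rad
Load 4 — point force P=8 kN at a=4/3 m (b=L-a=8/3):
  θ_4 = -Pa²/(2EI)  [x>a] = -8·(4/3)²/(2·10000) = -4/5625 rad
Superposition: θ = Σ θ_i = 236/28125 rad ≈ 0.008391 rad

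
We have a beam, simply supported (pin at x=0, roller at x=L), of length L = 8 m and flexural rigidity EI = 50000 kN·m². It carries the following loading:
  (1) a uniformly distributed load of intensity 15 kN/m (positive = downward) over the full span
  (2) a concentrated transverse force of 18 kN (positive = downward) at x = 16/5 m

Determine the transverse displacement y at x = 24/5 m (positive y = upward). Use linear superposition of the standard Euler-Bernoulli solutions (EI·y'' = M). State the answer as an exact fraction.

Load 1 — uniform load w=15 kN/m over full span:
  y_1 = -wx(L³-2Lx²+x³)/(24EI) = -15·(24/5)·(8³-2·8·(24/5)²+(24/5)³)/(24·50000) = -5952/390625 m
Load 2 — point force P=18 kN at a=16/5 m (b=L-a=24/5):
  y_2 = -Pa(L-x)(2Lx-a²-x²)/(6LEI)  [x>a] = -18·(16/5)·(8-(24/5))·(2·8·(24/5)-(16/5)²-(24/5)²)/(6·8·50000) = -6528/1953125 m
Superposition: y = Σ y_i = -36288/1953125 m ≈ -0.018579 m

y(24/5) = -36288/1953125 m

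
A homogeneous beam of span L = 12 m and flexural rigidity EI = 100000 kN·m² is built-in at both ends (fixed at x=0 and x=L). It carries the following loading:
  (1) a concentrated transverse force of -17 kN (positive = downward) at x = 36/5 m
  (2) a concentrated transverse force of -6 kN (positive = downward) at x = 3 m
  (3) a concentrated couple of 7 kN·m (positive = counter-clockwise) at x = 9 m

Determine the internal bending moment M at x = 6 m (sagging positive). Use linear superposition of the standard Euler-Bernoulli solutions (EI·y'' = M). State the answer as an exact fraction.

Load 1 — point force P=-17 kN at a=36/5 m (b=L-a=24/5):
  M_1 = Pb²(3a+b)x/L³ - Pab²/L²  [x≤a] = (-17)·(24/5)²·(3·(36/5)+(24/5))·6/12³ - (-17)·(36/5)·(24/5)²/12² = -408/25 kN·m
Load 2 — point force P=-6 kN at a=3 m (b=L-a=9):
  M_2 = Pa²(a+3b)(L-x)/L³ - Pa²b/L²  [x>a] = (-6)·3²·(3+3·9)·(12-6)/12³ - (-6)·3²·9/12² = -9/4 kN·m
Load 3 — applied couple M₀=7 kN·m at a=9 m (b=L-a=3):
  M_3 = R_Ax - M_A  [x≤a] with R_A=21/32, M_A=35/16 = (21/32)·6 - (35/16) = 7/4 kN·m
Superposition: M = Σ M_i = -841/50 kN·m ≈ -16.820000 kN·m

M(6) = -841/50 kN·m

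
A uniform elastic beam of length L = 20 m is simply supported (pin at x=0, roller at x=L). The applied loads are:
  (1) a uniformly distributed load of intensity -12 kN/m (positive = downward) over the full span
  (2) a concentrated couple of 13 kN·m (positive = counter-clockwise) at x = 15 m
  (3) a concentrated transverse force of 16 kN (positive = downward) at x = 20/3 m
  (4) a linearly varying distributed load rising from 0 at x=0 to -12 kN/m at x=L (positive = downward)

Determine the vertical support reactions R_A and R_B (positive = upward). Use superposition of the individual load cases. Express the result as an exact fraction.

Load 1 — uniform load w=-12 kN/m over full span:
  R_A = wL/2 = (-12)·20/2 = -120 kN
  R_B = wL/2 = (-12)·20/2 = -120 kN
Load 2 — applied couple M₀=13 kN·m at a=15 m (b=L-a=5):
  R_A = M₀/L = 13/20 kN
  R_B = -M₀/L = -13/20 kN
Load 3 — point force P=16 kN at a=20/3 m (b=L-a=40/3):
  R_A = Pb/L = 16·(40/3)/20 = 32/3 kN
  R_B = Pa/L = 16·(20/3)/20 = 16/3 kN
Load 4 — triangular load w₀=-12 kN/m (0→w₀ over full span):
  R_A = w₀L/6 = (-12)·20/6 = -40 kN
  R_B = w₀L/3 = (-12)·20/3 = -80 kN
Superposition: R_A = -8921/60 kN, R_B = -11719/60 kN

R_A = -8921/60 kN, R_B = -11719/60 kN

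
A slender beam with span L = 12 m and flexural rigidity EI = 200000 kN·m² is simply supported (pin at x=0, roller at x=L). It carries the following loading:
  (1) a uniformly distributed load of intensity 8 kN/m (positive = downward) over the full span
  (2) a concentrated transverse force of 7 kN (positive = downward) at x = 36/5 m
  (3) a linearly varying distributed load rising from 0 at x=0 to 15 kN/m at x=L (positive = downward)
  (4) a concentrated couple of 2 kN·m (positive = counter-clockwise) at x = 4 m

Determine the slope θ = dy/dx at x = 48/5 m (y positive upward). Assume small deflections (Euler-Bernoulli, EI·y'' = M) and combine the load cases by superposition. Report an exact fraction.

θ(48/5) = 17671/3750000 rad

Load 1 — uniform load w=8 kN/m over full span:
  θ_1 = -w(L³-6Lx²+4x³)/(24EI) = -8·(12³-6·12·(48/5)²+4·(48/5)³)/(24·200000) = 891/390625 rad
Load 2 — point force P=7 kN at a=36/5 m (b=L-a=24/5):
  θ_2 = -Pa(2L²-6Lx+3x²+a²)/(6LEI)  [x>a] = -7·(36/5)·(2·12²-6·12·(48/5)+3·(48/5)²+(36/5)²)/(6·12·200000) = 819/3125000 rad
Load 3 — triangular load w₀=15 kN/m (0→w₀ over full span):
  θ_3 = -w₀(7L⁴-30L²x²+15x⁴)/(360LEI) = -15·(7·12⁴-30·12²·(48/5)²+15·(48/5)⁴)/(360·12·200000) = 6813/3125000 rad
Load 4 — applied couple M₀=2 kN·m at a=4 m (b=L-a=8):
  θ_4 = (M₀x²/(2L)-M₀(x-a)+C₁)/EI  [x>a] with C₁=M₀(3b²-L²)/(6L)=4/3 = (2·(48/5)²/(2·12)-2·((48/5)-4)+(4/3))/200000 = -41/3750000 rad
Superposition: θ = Σ θ_i = 17671/3750000 rad ≈ 0.004712 rad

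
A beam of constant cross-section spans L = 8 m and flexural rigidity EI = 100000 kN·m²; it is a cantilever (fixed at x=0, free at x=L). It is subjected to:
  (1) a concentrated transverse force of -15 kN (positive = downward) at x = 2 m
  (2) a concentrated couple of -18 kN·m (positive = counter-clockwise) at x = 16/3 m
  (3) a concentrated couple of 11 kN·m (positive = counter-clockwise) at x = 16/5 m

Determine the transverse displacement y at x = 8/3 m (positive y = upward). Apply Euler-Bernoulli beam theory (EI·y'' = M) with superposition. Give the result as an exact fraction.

y(8/3) = 79/225000 m

Load 1 — point force P=-15 kN at a=2 m (b=L-a=6):
  y_1 = -Pa²(3x-a)/(6EI)  [x>a] = -(-15)·2²·(3·(8/3)-2)/(6·100000) = 3/5000 m
Load 2 — applied couple M₀=-18 kN·m at a=16/3 m (b=L-a=8/3):
  y_2 = M₀x²/(2EI)  [x≤a] = (-18)·(8/3)²/(2·100000) = -2/3125 m
Load 3 — applied couple M₀=11 kN·m at a=16/5 m (b=L-a=24/5):
  y_3 = M₀x²/(2EI)  [x≤a] = 11·(8/3)²/(2·100000) = 11/28125 m
Superposition: y = Σ y_i = 79/225000 m ≈ 0.000351 m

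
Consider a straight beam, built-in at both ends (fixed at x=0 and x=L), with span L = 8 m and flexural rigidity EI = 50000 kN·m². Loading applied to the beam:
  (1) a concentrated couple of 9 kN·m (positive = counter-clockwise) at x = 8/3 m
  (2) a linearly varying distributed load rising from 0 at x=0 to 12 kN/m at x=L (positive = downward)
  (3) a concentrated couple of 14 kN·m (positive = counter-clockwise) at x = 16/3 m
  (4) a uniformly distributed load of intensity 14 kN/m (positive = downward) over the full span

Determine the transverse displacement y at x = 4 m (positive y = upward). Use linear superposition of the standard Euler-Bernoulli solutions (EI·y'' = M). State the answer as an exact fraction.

Load 1 — applied couple M₀=9 kN·m at a=8/3 m (b=L-a=16/3):
  y_1 = (R_Ax³/6 - M_Ax²/2 - M₀(x-a)²/2)/EI  [x>a] with R_A=3/2, M_A=0 = ((3/2)·4³/6 - 0·4²/2 - 9·(4-(8/3))²/2)/50000 = 1/6250 m
Load 2 — triangular load w₀=12 kN/m (0→w₀ over full span):
  y_2 = -w₀x²(L-x)²(x+2L)/(120LEI) = -12·4²·(8-4)²·(4+2·8)/(120·8·50000) = -4/3125 m
Load 3 — applied couple M₀=14 kN·m at a=16/3 m (b=L-a=8/3):
  y_3 = (R_Ax³/6 - M_Ax²/2)/EI  [x≤a] with R_A=7/3, M_A=14/3 = ((7/3)·4³/6 - (14/3)·4²/2)/50000 = -7/28125 m
Load 4 — uniform load w=14 kN/m over full span:
  y_4 = -wx²(L-x)²/(24EI) = -14·4²·(8-4)²/(24·50000) = -28/9375 m
Superposition: y = Σ y_i = -49/11250 m ≈ -0.004356 m

y(4) = -49/11250 m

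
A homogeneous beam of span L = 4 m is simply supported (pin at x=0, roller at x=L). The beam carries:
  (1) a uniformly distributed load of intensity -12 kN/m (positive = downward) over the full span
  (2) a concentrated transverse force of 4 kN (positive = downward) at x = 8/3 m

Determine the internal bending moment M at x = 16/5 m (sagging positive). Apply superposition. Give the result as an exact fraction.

M(16/5) = -992/75 kN·m

Load 1 — uniform load w=-12 kN/m over full span:
  M_1 = wx(L-x)/2 = (-12)·(16/5)·(4-(16/5))/2 = -384/25 kN·m
Load 2 — point force P=4 kN at a=8/3 m (b=L-a=4/3):
  M_2 = Pa(L-x)/L  [x>a] = 4·(8/3)·(4-(16/5))/4 = 32/15 kN·m
Superposition: M = Σ M_i = -992/75 kN·m ≈ -13.226667 kN·m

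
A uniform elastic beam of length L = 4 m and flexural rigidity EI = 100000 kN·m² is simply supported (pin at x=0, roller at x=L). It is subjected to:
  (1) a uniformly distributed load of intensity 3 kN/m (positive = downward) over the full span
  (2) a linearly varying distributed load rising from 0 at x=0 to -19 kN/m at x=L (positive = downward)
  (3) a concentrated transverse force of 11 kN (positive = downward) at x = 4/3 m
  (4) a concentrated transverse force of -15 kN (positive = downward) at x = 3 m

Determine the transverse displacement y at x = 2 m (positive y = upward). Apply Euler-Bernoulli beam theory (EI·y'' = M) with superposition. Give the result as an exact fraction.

Load 1 — uniform load w=3 kN/m over full span:
  y_1 = -wx(L³-2Lx²+x³)/(24EI) = -3·2·(4³-2·4·2²+2³)/(24·100000) = -1/10000 m
Load 2 — triangular load w₀=-19 kN/m (0→w₀ over full span):
  y_2 = -w₀x(7L⁴-10L²x²+3x⁴)/(360LEI) = -(-19)·2·(7·4⁴-10·4²·2²+3·2⁴)/(360·4·100000) = 19/60000 m
Load 3 — point force P=11 kN at a=4/3 m (b=L-a=8/3):
  y_3 = -Pa(L-x)(2Lx-a²-x²)/(6LEI)  [x>a] = -11·(4/3)·(4-2)·(2·4·2-(4/3)²-2²)/(6·4·100000) = -253/2025000 m
Load 4 — point force P=-15 kN at a=3 m (b=L-a=1):
  y_4 = -Pbx(L²-b²-x²)/(6LEI)  [x≤a] = -(-15)·1·2·(4²-1²-2²)/(6·4·100000) = 11/80000 m
Superposition: y = Σ y_i = 7427/32400000 m ≈ 0.000229 m

y(2) = 7427/32400000 m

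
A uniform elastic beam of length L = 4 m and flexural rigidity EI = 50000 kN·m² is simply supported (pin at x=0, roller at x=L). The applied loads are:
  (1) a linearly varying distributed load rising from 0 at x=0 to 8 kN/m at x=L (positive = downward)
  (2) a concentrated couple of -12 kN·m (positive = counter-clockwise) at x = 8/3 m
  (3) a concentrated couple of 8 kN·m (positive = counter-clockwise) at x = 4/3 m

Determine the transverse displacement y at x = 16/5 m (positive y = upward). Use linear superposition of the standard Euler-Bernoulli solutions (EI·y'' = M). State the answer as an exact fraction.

y(16/5) = -28652/439453125 m

Load 1 — triangular load w₀=8 kN/m (0→w₀ over full span):
  y_1 = -w₀x(7L⁴-10L²x²+3x⁴)/(360LEI) = -8·(16/5)·(7·4⁴-10·4²·(16/5)²+3·(16/5)⁴)/(360·4·50000) = -8128/48828125 m
Load 2 — applied couple M₀=-12 kN·m at a=8/3 m (b=L-a=4/3):
  y_2 = (M₀x³/(6L)-M₀(x-a)²/2+C₁x)/EI  [x>a] with C₁=M₀(3b²-L²)/(6L)=16/3 = ((-12)·(16/5)³/(6·4)-(-12)·((16/5)-(8/3))²/2+(16/3)·(16/5))/50000 = 56/1171875 m
Load 3 — applied couple M₀=8 kN·m at a=4/3 m (b=L-a=8/3):
  y_3 = (M₀x³/(6L)-M₀(x-a)²/2+C₁x)/EI  [x>a] with C₁=M₀(3b²-L²)/(6L)=16/9 = (8·(16/5)³/(6·4)-8·((16/5)-(4/3))²/2+(16/9)·(16/5))/50000 = 188/3515625 m
Superposition: y = Σ y_i = -28652/439453125 m ≈ -0.000065 m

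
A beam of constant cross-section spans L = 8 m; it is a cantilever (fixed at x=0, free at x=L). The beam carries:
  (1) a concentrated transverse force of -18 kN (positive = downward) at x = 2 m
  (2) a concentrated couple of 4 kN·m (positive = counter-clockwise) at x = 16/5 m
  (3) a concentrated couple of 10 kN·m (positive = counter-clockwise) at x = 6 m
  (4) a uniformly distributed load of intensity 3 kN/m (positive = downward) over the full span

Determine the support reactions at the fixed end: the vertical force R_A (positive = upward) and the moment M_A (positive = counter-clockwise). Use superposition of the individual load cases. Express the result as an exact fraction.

Load 1 — point force P=-18 kN at a=2 m (b=L-a=6):
  R_A = P = (-18) = -18 kN
  M_A = Pa = (-18)·2 = -36 kN·m
Load 2 — applied couple M₀=4 kN·m at a=16/5 m (b=L-a=24/5):
  R_A = 0 kN
  M_A = -M₀ = -4 kN·m
Load 3 — applied couple M₀=10 kN·m at a=6 m (b=L-a=2):
  R_A = 0 kN
  M_A = -M₀ = -10 kN·m
Load 4 — uniform load w=3 kN/m over full span:
  R_A = wL = 3·8 = 24 kN
  M_A = wL²/2 = 3·8²/2 = 96 kN·m
Superposition: R_A = 6 kN, M_A = 46 kN·m

R_A = 6 kN, M_A = 46 kN·m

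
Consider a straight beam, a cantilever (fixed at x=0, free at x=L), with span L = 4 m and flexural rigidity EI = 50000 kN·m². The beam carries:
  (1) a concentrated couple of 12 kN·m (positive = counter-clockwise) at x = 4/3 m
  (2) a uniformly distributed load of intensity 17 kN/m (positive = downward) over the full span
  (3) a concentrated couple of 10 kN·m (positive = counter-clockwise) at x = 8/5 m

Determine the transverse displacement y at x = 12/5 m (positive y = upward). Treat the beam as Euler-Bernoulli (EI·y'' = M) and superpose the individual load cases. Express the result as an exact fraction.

y(12/5) = -24044/5859375 m

Load 1 — applied couple M₀=12 kN·m at a=4/3 m (b=L-a=8/3):
  y_1 = M₀a(2x-a)/(2EI)  [x>a] = 12·(4/3)·(2·(12/5)-(4/3))/(2·50000) = 26/46875 m
Load 2 — uniform load w=17 kN/m over full span:
  y_2 = -wx²(x²-4Lx+6L²)/(24EI) = -17·(12/5)²·((12/5)²-4·4·(12/5)+6·4²)/(24·50000) = -10098/1953125 m
Load 3 — applied couple M₀=10 kN·m at a=8/5 m (b=L-a=12/5):
  y_3 = M₀a(2x-a)/(2EI)  [x>a] = 10·(8/5)·(2·(12/5)-(8/5))/(2·50000) = 8/15625 m
Superposition: y = Σ y_i = -24044/5859375 m ≈ -0.004104 m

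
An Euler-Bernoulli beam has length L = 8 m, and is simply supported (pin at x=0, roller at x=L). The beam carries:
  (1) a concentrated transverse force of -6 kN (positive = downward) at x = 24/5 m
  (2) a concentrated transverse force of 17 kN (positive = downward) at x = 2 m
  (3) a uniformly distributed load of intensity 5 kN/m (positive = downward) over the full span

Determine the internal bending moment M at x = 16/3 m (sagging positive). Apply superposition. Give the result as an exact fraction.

M(16/3) = 1678/45 kN·m

Load 1 — point force P=-6 kN at a=24/5 m (b=L-a=16/5):
  M_1 = Pa(L-x)/L  [x>a] = (-6)·(24/5)·(8-(16/3))/8 = -48/5 kN·m
Load 2 — point force P=17 kN at a=2 m (b=L-a=6):
  M_2 = Pa(L-x)/L  [x>a] = 17·2·(8-(16/3))/8 = 34/3 kN·m
Load 3 — uniform load w=5 kN/m over full span:
  M_3 = wx(L-x)/2 = 5·(16/3)·(8-(16/3))/2 = 320/9 kN·m
Superposition: M = Σ M_i = 1678/45 kN·m ≈ 37.288889 kN·m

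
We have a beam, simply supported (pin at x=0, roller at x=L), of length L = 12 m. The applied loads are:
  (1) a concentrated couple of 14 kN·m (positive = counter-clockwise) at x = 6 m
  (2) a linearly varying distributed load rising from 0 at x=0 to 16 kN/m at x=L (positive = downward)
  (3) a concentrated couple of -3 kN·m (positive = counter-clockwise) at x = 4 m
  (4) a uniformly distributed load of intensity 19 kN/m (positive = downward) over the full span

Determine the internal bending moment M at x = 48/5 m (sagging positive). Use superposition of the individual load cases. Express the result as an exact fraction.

M(48/5) = 40909/125 kN·m

Load 1 — applied couple M₀=14 kN·m at a=6 m (b=L-a=6):
  M_1 = M₀x/L - M₀  [x>a] = 14·(48/5)/12 - 14 = -14/5 kN·m
Load 2 — triangular load w₀=16 kN/m (0→w₀ over full span):
  M_2 = w₀Lx/6 - w₀x³/(6L) = 16·12·(48/5)/6 - 16·(48/5)³/(6·12) = 13824/125 kN·m
Load 3 — applied couple M₀=-3 kN·m at a=4 m (b=L-a=8):
  M_3 = M₀x/L - M₀  [x>a] = (-3)·(48/5)/12 - (-3) = 3/5 kN·m
Load 4 — uniform load w=19 kN/m over full span:
  M_4 = wx(L-x)/2 = 19·(48/5)·(12-(48/5))/2 = 5472/25 kN·m
Superposition: M = Σ M_i = 40909/125 kN·m ≈ 327.272000 kN·m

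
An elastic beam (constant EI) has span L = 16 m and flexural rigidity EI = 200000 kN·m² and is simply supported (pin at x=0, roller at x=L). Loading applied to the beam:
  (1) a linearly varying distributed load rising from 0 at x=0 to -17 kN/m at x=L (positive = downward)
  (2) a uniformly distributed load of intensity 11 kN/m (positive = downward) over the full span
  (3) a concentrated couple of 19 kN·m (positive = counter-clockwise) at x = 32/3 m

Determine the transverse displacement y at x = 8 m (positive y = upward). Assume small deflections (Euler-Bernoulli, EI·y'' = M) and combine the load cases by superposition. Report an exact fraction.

y(8) = -259/22500 m

Load 1 — triangular load w₀=-17 kN/m (0→w₀ over full span):
  y_1 = -w₀x(7L⁴-10L²x²+3x⁴)/(360LEI) = -(-17)·8·(7·16⁴-10·16²·8²+3·8⁴)/(360·16·200000) = 68/1875 m
Load 2 — uniform load w=11 kN/m over full span:
  y_2 = -wx(L³-2Lx²+x³)/(24EI) = -11·8·(16³-2·16·8²+8³)/(24·200000) = -88/1875 m
Load 3 — applied couple M₀=19 kN·m at a=32/3 m (b=L-a=16/3):
  y_3 = (M₀x³/(6L)+C₁x)/EI  [x≤a] with C₁=M₀(3b²-L²)/(6L)=-304/9 = (19·8³/(6·16)+(-304/9)·8)/200000 = -19/22500 m
Superposition: y = Σ y_i = -259/22500 m ≈ -0.011511 m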